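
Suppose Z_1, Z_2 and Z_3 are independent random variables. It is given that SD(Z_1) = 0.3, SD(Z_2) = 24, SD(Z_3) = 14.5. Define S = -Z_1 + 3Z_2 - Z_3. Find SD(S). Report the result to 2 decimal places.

Var(Z_1) = 0.09, Var(Z_2) = 576, Var(Z_3) = 210.25
By independence, Var(S) = (-1)²Var(Z_1) + (3)²Var(Z_2) + (-1)²Var(Z_3)
= (-1)²·0.09 + (3)²·576 + (-1)²·210.25 = 5394.34
SD(S) = √5394.34 ≈ 73.45

73.45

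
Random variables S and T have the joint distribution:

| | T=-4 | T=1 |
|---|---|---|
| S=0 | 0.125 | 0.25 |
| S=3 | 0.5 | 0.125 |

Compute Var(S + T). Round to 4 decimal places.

E[S] = 1.875,  E[T] = -2.125,  E[ST] = -5.625
Var(S) = 5.625 − (1.875)² = 2.109375;  Var(T) = 10.375 − (-2.125)² = 5.859375
Cov(S,T) = -5.625 − (1.875)(-2.125) = -1.640625
Var(S + T) = (1)²·2.109375 + (1)²·5.859375 + 2·(1)·(1)·-1.640625 = 4.6875

4.6875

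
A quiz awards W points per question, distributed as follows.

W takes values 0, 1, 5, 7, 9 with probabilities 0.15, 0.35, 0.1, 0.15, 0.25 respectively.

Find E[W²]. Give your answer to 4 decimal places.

30.4500

E[W²] = (0)²(0.15) + (1)²(0.35) + (5)²(0.1) + (7)²(0.15) + (9)²(0.25) = 30.45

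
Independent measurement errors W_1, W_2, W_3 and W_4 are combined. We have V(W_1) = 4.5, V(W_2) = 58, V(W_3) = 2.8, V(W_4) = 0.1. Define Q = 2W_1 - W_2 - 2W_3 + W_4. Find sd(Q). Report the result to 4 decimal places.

By independence, V(Q) = (2)²V(W_1) + (-1)²V(W_2) + (-2)²V(W_3) + (1)²V(W_4)
= (2)²·4.5 + (-1)²·58 + (-2)²·2.8 + (1)²·0.1 = 87.3
sd(Q) = √87.3 ≈ 9.3434

9.3434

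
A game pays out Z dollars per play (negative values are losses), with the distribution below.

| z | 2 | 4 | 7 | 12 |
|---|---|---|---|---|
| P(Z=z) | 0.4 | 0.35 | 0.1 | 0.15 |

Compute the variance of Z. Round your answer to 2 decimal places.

11.61

E[Z] = (2)(0.4) + (4)(0.35) + (7)(0.1) + (12)(0.15) = 4.7
E[Z²] = (2)²(0.4) + (4)²(0.35) + (7)²(0.1) + (12)²(0.15) = 33.7
Var(Z) = E[Z²] − (E[Z])² = 33.7 − (4.7)² = 11.61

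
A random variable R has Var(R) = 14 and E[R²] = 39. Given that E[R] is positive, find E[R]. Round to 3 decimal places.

5.000

(E[R])² = E[R²] − Var(R) = 39 − 14 = 25
E[R] = √25 = 5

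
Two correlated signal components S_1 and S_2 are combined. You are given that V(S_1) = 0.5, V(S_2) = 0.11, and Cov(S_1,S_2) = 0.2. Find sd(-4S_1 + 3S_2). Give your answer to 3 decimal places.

2.047

V(-4S_1 + 3S_2) = (-4)²·V(S_1) + (3)²·V(S_2) + 2·(-4)·(3)·Cov(S_1,S_2)
= 16·0.5 + 9·0.11 + -24·0.2 = 4.19
sd(-4S_1 + 3S_2) = √4.19 ≈ 2.047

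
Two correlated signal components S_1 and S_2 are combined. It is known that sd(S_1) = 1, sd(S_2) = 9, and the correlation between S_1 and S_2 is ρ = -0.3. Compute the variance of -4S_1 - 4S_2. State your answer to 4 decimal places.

V(S_1) = (1)² = 1;  V(S_2) = (9)² = 81
cov(S_1,S_2) = ρ·sd(S_1)·sd(S_2) = -0.3·1·9 = -2.7
V(-4S_1 - 4S_2) = (-4)²·V(S_1) + (-4)²·V(S_2) + 2·(-4)·(-4)·cov(S_1,S_2)
= 16·1 + 16·81 + 32·-2.7 = 1225.6

1225.6000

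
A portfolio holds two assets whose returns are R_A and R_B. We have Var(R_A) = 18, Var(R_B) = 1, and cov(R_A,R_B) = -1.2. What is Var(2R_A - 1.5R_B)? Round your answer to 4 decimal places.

81.4500

Var(2R_A - 1.5R_B) = (2)²·Var(R_A) + (-1.5)²·Var(R_B) + 2·(2)·(-1.5)·cov(R_A,R_B)
= 4·18 + 2.25·1 + -6·-1.2 = 81.45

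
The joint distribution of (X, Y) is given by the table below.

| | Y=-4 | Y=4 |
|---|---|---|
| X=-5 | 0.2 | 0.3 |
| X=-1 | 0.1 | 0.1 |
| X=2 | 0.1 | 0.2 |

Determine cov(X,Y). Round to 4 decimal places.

E[X] = -2.1,  E[Y] = 0.8
E[XY] = -1.2
cov(X,Y) = E[XY] − E[X]E[Y] = -1.2 − (-2.1)(0.8) = 0.48

0.4800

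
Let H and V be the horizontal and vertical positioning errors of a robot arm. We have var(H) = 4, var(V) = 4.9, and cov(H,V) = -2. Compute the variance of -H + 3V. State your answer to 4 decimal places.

60.1000

var(-H + 3V) = (-1)²·var(H) + (3)²·var(V) + 2·(-1)·(3)·cov(H,V)
= 1·4 + 9·4.9 + -6·-2 = 60.1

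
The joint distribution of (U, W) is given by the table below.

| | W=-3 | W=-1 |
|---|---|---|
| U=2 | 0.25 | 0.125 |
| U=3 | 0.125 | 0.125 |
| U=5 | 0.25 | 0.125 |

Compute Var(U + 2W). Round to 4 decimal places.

5.3594

E[U] = 3.375,  E[W] = -2.25,  E[UW] = -7.625
Var(U) = 13.125 − (3.375)² = 1.734375;  Var(W) = 6 − (-2.25)² = 0.9375
Cov(U,W) = -7.625 − (3.375)(-2.25) = -0.03125
Var(U + 2W) = (1)²·1.734375 + (2)²·0.9375 + 2·(1)·(2)·-0.03125 = 5.359375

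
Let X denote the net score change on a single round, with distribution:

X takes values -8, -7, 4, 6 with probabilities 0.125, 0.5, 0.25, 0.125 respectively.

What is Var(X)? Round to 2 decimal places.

E[X] = (-8)(0.125) + (-7)(0.5) + (4)(0.25) + (6)(0.125) = -2.75
E[X²] = (-8)²(0.125) + (-7)²(0.5) + (4)²(0.25) + (6)²(0.125) = 41
Var(X) = E[X²] − (E[X])² = 41 − (-2.75)² = 33.4375

33.44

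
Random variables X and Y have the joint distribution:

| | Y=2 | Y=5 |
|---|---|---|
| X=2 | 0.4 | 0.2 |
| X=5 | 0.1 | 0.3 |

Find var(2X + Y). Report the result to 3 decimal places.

14.490

E[X] = 3.2,  E[Y] = 3.5,  E[XY] = 12.1
var(X) = 12.4 − (3.2)² = 2.16;  var(Y) = 14.5 − (3.5)² = 2.25
Cov(X,Y) = 12.1 − (3.2)(3.5) = 0.9
var(2X + Y) = (2)²·2.16 + (1)²·2.25 + 2·(2)·(1)·0.9 = 14.49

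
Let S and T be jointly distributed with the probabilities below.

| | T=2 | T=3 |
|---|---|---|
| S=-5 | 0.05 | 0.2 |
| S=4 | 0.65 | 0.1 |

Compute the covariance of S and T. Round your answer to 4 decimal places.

-1.1250

E[S] = 1.75,  E[T] = 2.3
E[ST] = 2.9
Cov(S,T) = E[ST] − E[S]E[T] = 2.9 − (1.75)(2.3) = -1.125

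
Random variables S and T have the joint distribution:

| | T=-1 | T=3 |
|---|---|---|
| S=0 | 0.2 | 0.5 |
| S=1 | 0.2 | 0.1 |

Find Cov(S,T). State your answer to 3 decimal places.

-0.320

E[S] = 0.3,  E[T] = 1.4
E[ST] = 0.1
Cov(S,T) = E[ST] − E[S]E[T] = 0.1 − (0.3)(1.4) = -0.32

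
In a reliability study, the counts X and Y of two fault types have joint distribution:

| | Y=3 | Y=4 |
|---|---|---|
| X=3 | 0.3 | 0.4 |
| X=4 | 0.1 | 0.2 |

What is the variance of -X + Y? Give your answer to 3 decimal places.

E[X] = 3.3,  E[Y] = 3.6,  E[XY] = 11.9
var(X) = 11.1 − (3.3)² = 0.21;  var(Y) = 13.2 − (3.6)² = 0.24
cov(X,Y) = 11.9 − (3.3)(3.6) = 0.02
var(-X + Y) = (-1)²·0.21 + (1)²·0.24 + 2·(-1)·(1)·0.02 = 0.41

0.410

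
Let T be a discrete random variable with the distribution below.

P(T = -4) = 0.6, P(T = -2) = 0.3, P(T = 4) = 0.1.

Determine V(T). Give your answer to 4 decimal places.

E[T] = (-4)(0.6) + (-2)(0.3) + (4)(0.1) = -2.6
E[T²] = (-4)²(0.6) + (-2)²(0.3) + (4)²(0.1) = 12.4
V(T) = E[T²] − (E[T])² = 12.4 − (-2.6)² = 5.64

5.6400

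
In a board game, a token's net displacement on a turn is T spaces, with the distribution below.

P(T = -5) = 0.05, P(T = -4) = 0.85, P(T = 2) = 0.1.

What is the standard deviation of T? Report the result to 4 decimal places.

1.8296

E[T] = (-5)(0.05) + (-4)(0.85) + (2)(0.1) = -3.45
E[T²] = (-5)²(0.05) + (-4)²(0.85) + (2)²(0.1) = 15.25
Var(T) = E[T²] − (E[T])² = 15.25 − (-3.45)² = 3.3475
sd(T) = √3.3475 ≈ 1.8296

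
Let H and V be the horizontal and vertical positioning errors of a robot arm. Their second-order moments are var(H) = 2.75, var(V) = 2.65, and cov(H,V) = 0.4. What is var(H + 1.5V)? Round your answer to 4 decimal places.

var(H + 1.5V) = (1)²·var(H) + (1.5)²·var(V) + 2·(1)·(1.5)·cov(H,V)
= 1·2.75 + 2.25·2.65 + 3·0.4 = 9.9125

9.9125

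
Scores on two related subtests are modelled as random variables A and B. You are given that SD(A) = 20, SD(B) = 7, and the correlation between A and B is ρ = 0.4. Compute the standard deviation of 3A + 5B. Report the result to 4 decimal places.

80.6536

Var(A) = (20)² = 400;  Var(B) = (7)² = 49
cov(A,B) = ρ·SD(A)·SD(B) = 0.4·20·7 = 56
Var(3A + 5B) = (3)²·Var(A) + (5)²·Var(B) + 2·(3)·(5)·cov(A,B)
= 9·400 + 25·49 + 30·56 = 6505
SD(3A + 5B) = √6505 ≈ 80.6536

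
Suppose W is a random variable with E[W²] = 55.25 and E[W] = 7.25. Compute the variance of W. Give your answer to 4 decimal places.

2.6875

V(W) = 55.25 − (7.25)² = 2.6875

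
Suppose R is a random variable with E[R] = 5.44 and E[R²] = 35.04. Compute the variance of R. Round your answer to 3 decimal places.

5.446

var(R) = 35.04 − (5.44)² = 5.4464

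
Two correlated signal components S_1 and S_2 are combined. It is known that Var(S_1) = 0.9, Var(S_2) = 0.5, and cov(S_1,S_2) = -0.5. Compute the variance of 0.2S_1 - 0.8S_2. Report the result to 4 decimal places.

0.5160

Var(0.2S_1 - 0.8S_2) = (0.2)²·Var(S_1) + (-0.8)²·Var(S_2) + 2·(0.2)·(-0.8)·cov(S_1,S_2)
= 0.04·0.9 + 0.64·0.5 + -0.32·-0.5 = 0.516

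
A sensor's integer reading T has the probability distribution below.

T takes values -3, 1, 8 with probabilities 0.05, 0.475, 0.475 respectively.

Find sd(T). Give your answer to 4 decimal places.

3.7828

E[T] = (-3)(0.05) + (1)(0.475) + (8)(0.475) = 4.125
E[T²] = (-3)²(0.05) + (1)²(0.475) + (8)²(0.475) = 31.325
V(T) = E[T²] − (E[T])² = 31.325 − (4.125)² = 14.309375
sd(T) = √14.309375 ≈ 3.7828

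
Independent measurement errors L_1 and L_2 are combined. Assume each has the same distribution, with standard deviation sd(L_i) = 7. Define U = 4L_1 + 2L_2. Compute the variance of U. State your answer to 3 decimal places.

Var(L_i) = (7)² = 49
By independence, Var(U) = (4)²Var(L_1) + (2)²Var(L_2)
= (4)²·49 + (2)²·49 = 980

980.000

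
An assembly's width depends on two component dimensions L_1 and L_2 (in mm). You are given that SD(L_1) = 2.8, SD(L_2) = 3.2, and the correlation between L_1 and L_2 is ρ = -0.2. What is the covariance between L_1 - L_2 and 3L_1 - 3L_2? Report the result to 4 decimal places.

Var(L_1) = (2.8)² = 7.84;  Var(L_2) = (3.2)² = 10.24
Cov(L_1,L_2) = ρ·SD(L_1)·SD(L_2) = -0.2·2.8·3.2 = -1.792
Cov(L_1 - L_2, 3L_1 - 3L_2) = (1)(3)Var(L_1) + (-1)(-3)Var(L_2) + [(1)(-3) + (-1)(3)]Cov(L_1,L_2)
= 3·7.84 + 3·10.24 + -6·-1.792 = 64.992

64.9920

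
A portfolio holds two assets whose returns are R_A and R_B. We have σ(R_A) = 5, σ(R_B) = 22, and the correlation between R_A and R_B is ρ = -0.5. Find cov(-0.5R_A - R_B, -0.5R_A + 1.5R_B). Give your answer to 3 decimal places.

Var(R_A) = (5)² = 25;  Var(R_B) = (22)² = 484
cov(R_A,R_B) = ρ·σ(R_A)·σ(R_B) = -0.5·5·22 = -55
cov(-0.5R_A - R_B, -0.5R_A + 1.5R_B) = (-0.5)(-0.5)Var(R_A) + (-1)(1.5)Var(R_B) + [(-0.5)(1.5) + (-1)(-0.5)]cov(R_A,R_B)
= 0.25·25 + -1.5·484 + -0.25·-55 = -706

-706.000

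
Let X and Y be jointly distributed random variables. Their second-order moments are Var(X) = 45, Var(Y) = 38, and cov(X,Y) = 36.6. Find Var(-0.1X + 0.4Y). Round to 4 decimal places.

Var(-0.1X + 0.4Y) = (-0.1)²·Var(X) + (0.4)²·Var(Y) + 2·(-0.1)·(0.4)·cov(X,Y)
= 0.01·45 + 0.16·38 + -0.08·36.6 = 3.602

3.6020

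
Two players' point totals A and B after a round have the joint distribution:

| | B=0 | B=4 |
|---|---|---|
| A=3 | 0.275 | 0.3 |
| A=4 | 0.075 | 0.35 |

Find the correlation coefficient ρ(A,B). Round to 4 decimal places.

E[A] = 3.425,  E[B] = 2.6
E[AB] = 9.2
Cov(A,B) = E[AB] − E[A]E[B] = 9.2 − (3.425)(2.6) = 0.295
Var(A) = 0.244375,  Var(B) = 3.64
ρ = 0.295 / √(0.244375·3.64) ≈ 0.3128

0.3128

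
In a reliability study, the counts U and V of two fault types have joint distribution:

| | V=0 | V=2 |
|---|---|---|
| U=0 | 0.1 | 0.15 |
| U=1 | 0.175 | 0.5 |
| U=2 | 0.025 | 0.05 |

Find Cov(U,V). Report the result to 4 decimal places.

E[U] = 0.825,  E[V] = 1.4
E[UV] = 1.2
Cov(U,V) = E[UV] − E[U]E[V] = 1.2 − (0.825)(1.4) = 0.045

0.0450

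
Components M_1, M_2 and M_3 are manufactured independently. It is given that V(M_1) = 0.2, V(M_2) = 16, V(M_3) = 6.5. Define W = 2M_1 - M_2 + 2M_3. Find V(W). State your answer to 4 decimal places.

By independence, V(W) = (2)²V(M_1) + (-1)²V(M_2) + (2)²V(M_3)
= (2)²·0.2 + (-1)²·16 + (2)²·6.5 = 42.8

42.8000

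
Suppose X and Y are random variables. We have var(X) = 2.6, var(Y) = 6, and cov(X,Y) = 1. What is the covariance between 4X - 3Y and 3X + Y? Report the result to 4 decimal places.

8.2000

cov(4X - 3Y, 3X + Y) = (4)(3)var(X) + (-3)(1)var(Y) + [(4)(1) + (-3)(3)]cov(X,Y)
= 12·2.6 + -3·6 + -5·1 = 8.2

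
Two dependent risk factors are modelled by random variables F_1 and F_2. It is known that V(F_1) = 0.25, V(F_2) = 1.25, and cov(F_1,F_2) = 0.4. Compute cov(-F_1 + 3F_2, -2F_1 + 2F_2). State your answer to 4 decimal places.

4.8000

cov(-F_1 + 3F_2, -2F_1 + 2F_2) = (-1)(-2)V(F_1) + (3)(2)V(F_2) + [(-1)(2) + (3)(-2)]cov(F_1,F_2)
= 2·0.25 + 6·1.25 + -8·0.4 = 4.8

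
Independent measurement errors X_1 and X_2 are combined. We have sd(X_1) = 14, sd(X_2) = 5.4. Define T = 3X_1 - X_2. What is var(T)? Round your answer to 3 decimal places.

1793.160

var(X_1) = 196, var(X_2) = 29.16
By independence, var(T) = (3)²var(X_1) + (-1)²var(X_2)
= (3)²·196 + (-1)²·29.16 = 1793.16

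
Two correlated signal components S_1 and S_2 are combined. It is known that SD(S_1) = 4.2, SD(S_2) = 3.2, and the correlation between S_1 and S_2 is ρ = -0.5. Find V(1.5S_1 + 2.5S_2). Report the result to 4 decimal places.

V(S_1) = (4.2)² = 17.64;  V(S_2) = (3.2)² = 10.24
Cov(S_1,S_2) = ρ·SD(S_1)·SD(S_2) = -0.5·4.2·3.2 = -6.72
V(1.5S_1 + 2.5S_2) = (1.5)²·V(S_1) + (2.5)²·V(S_2) + 2·(1.5)·(2.5)·Cov(S_1,S_2)
= 2.25·17.64 + 6.25·10.24 + 7.5·-6.72 = 53.29

53.2900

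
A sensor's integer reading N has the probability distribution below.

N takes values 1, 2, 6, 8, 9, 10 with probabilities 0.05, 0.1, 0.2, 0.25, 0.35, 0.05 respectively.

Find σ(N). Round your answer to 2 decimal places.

2.57

E[N] = (1)(0.05) + (2)(0.1) + (6)(0.2) + (8)(0.25) + (9)(0.35) + (10)(0.05) = 7.1
E[N²] = (1)²(0.05) + (2)²(0.1) + (6)²(0.2) + (8)²(0.25) + (9)²(0.35) + (10)²(0.05) = 57
var(N) = E[N²] − (E[N])² = 57 − (7.1)² = 6.59
σ(N) = √6.59 ≈ 2.57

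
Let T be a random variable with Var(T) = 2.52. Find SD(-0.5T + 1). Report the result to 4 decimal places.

0.7937

Var(-0.5T + 1) = (-0.5)²·2.52 = 0.63
SD(-0.5T + 1) = √0.63 ≈ 0.7937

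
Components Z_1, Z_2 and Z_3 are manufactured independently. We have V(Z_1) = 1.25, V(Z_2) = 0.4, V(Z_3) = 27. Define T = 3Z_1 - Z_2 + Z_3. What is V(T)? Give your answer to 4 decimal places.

By independence, V(T) = (3)²V(Z_1) + (-1)²V(Z_2) + (1)²V(Z_3)
= (3)²·1.25 + (-1)²·0.4 + (1)²·27 = 38.65

38.6500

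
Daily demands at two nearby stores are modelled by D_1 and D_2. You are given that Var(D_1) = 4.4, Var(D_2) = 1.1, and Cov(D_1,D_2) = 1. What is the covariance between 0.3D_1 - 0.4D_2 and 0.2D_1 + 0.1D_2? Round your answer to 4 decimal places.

0.1700

Cov(0.3D_1 - 0.4D_2, 0.2D_1 + 0.1D_2) = (0.3)(0.2)Var(D_1) + (-0.4)(0.1)Var(D_2) + [(0.3)(0.1) + (-0.4)(0.2)]Cov(D_1,D_2)
= 0.06·4.4 + -0.04·1.1 + -0.05·1 = 0.17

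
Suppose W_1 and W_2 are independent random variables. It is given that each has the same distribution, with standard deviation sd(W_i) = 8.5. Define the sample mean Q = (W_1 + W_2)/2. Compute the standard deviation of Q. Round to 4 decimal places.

var(W_i) = (8.5)² = 72.25
By independence, var(Q) = (0.5)²var(W_1) + (0.5)²var(W_2)
= (0.5)²·72.25 + (0.5)²·72.25 = 36.125
sd(Q) = √36.125 ≈ 6.0104

6.0104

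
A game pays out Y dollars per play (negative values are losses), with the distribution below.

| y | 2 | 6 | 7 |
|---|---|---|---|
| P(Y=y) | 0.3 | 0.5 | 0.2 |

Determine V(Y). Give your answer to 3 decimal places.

4.000

E[Y] = (2)(0.3) + (6)(0.5) + (7)(0.2) = 5
E[Y²] = (2)²(0.3) + (6)²(0.5) + (7)²(0.2) = 29
V(Y) = E[Y²] − (E[Y])² = 29 − (5)² = 4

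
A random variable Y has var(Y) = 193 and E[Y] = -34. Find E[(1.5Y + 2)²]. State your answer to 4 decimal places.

E[1.5Y + 2] = 1.5·-34 + 2 = -49
var(1.5Y + 2) = (1.5)²·193 = 434.25
E[(1.5Y + 2)²] = var((1.5Y + 2)) + (E[(1.5Y + 2)])² = 434.25 + (-49)² = 2835.25

2835.2500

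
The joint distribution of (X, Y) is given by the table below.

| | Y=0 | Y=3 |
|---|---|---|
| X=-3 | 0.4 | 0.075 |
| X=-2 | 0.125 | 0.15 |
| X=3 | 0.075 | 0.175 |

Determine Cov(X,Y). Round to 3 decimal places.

E[X] = -1.225,  E[Y] = 1.2
E[XY] = 0
Cov(X,Y) = E[XY] − E[X]E[Y] = 0 − (-1.225)(1.2) = 1.47

1.470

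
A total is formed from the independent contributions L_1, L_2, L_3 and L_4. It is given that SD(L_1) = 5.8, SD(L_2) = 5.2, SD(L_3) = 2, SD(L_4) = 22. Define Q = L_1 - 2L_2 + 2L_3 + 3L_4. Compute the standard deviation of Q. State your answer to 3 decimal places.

67.185

var(L_1) = 33.64, var(L_2) = 27.04, var(L_3) = 4, var(L_4) = 484
By independence, var(Q) = (1)²var(L_1) + (-2)²var(L_2) + (2)²var(L_3) + (3)²var(L_4)
= (1)²·33.64 + (-2)²·27.04 + (2)²·4 + (3)²·484 = 4513.8
SD(Q) = √4513.8 ≈ 67.185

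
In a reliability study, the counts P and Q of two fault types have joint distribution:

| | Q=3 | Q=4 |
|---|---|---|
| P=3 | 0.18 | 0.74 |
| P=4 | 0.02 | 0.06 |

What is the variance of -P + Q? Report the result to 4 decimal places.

0.2416

E[P] = 3.08,  E[Q] = 3.8,  E[PQ] = 11.7
V(P) = 9.56 − (3.08)² = 0.0736;  V(Q) = 14.6 − (3.8)² = 0.16
cov(P,Q) = 11.7 − (3.08)(3.8) = -0.004
V(-P + Q) = (-1)²·0.0736 + (1)²·0.16 + 2·(-1)·(1)·-0.004 = 0.2416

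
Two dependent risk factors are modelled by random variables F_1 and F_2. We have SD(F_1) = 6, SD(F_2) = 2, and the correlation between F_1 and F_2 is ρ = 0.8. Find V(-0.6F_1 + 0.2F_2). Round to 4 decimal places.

V(F_1) = (6)² = 36;  V(F_2) = (2)² = 4
Cov(F_1,F_2) = ρ·SD(F_1)·SD(F_2) = 0.8·6·2 = 9.6
V(-0.6F_1 + 0.2F_2) = (-0.6)²·V(F_1) + (0.2)²·V(F_2) + 2·(-0.6)·(0.2)·Cov(F_1,F_2)
= 0.36·36 + 0.04·4 + -0.24·9.6 = 10.816

10.8160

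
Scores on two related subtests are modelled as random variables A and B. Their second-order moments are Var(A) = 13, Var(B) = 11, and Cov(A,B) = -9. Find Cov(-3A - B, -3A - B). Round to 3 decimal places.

74.000

Cov(-3A - B, -3A - B) = (-3)(-3)Var(A) + (-1)(-1)Var(B) + [(-3)(-1) + (-1)(-3)]Cov(A,B)
= 9·13 + 1·11 + 6·-9 = 74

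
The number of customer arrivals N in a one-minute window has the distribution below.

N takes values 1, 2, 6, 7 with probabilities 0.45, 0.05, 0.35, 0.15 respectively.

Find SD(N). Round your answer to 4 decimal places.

2.6287

E[N] = (1)(0.45) + (2)(0.05) + (6)(0.35) + (7)(0.15) = 3.7
E[N²] = (1)²(0.45) + (2)²(0.05) + (6)²(0.35) + (7)²(0.15) = 20.6
Var(N) = E[N²] − (E[N])² = 20.6 − (3.7)² = 6.91
SD(N) = √6.91 ≈ 2.6287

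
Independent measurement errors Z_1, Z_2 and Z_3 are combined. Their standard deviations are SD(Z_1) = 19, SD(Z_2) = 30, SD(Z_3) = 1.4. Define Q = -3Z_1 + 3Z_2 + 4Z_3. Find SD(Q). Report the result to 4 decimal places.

106.6788

Var(Z_1) = 361, Var(Z_2) = 900, Var(Z_3) = 1.96
By independence, Var(Q) = (-3)²Var(Z_1) + (3)²Var(Z_2) + (4)²Var(Z_3)
= (-3)²·361 + (3)²·900 + (4)²·1.96 = 11380.36
SD(Q) = √11380.36 ≈ 106.6788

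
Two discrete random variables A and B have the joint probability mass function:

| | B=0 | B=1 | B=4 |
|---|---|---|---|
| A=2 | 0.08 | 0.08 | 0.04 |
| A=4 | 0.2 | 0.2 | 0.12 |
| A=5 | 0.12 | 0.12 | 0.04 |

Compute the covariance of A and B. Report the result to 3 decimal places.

-0.056

E[A] = 3.88,  E[B] = 1.2
E[AB] = 4.6
Cov(A,B) = E[AB] − E[A]E[B] = 4.6 − (3.88)(1.2) = -0.056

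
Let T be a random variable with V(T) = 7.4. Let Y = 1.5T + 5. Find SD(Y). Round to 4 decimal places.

4.0804

V(1.5T + 5) = (1.5)²·7.4 = 16.65
SD(Y) = √16.65 ≈ 4.0804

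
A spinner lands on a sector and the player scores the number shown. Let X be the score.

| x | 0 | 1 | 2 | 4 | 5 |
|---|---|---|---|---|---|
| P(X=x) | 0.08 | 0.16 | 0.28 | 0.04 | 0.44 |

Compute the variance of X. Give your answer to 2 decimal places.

E[X] = (0)(0.08) + (1)(0.16) + (2)(0.28) + (4)(0.04) + (5)(0.44) = 3.08
E[X²] = (0)²(0.08) + (1)²(0.16) + (2)²(0.28) + (4)²(0.04) + (5)²(0.44) = 12.92
Var(X) = E[X²] − (E[X])² = 12.92 − (3.08)² = 3.4336

3.43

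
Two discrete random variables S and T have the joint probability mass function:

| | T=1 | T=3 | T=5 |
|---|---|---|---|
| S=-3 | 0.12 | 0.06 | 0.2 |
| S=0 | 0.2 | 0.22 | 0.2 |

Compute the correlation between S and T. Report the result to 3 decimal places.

E[S] = -1.14,  E[T] = 3.16
E[ST] = -3.9
Cov(S,T) = E[ST] − E[S]E[T] = -3.9 − (-1.14)(3.16) = -0.2976
var(S) = 2.1204,  var(T) = 2.8544
ρ = -0.2976 / √(2.1204·2.8544) ≈ -0.121

-0.121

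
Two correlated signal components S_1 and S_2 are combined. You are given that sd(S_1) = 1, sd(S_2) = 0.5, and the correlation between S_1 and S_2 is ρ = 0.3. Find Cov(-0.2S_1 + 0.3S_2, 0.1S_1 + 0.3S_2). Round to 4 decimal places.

-0.0020

Var(S_1) = (1)² = 1;  Var(S_2) = (0.5)² = 0.25
Cov(S_1,S_2) = ρ·sd(S_1)·sd(S_2) = 0.3·1·0.5 = 0.15
Cov(-0.2S_1 + 0.3S_2, 0.1S_1 + 0.3S_2) = (-0.2)(0.1)Var(S_1) + (0.3)(0.3)Var(S_2) + [(-0.2)(0.3) + (0.3)(0.1)]Cov(S_1,S_2)
= -0.02·1 + 0.09·0.25 + -0.03·0.15 = -0.002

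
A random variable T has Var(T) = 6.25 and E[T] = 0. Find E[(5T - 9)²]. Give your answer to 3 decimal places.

237.250

E[5T - 9] = 5·0 − 9 = -9
Var(5T - 9) = (5)²·6.25 = 156.25
E[(5T - 9)²] = Var((5T - 9)) + (E[(5T - 9)])² = 156.25 + (-9)² = 237.25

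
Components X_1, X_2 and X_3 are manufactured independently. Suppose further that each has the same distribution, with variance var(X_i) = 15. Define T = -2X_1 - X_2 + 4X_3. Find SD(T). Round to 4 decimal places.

By independence, var(T) = (-2)²var(X_1) + (-1)²var(X_2) + (4)²var(X_3)
= (-2)²·15 + (-1)²·15 + (4)²·15 = 315
SD(T) = √315 ≈ 17.7482

17.7482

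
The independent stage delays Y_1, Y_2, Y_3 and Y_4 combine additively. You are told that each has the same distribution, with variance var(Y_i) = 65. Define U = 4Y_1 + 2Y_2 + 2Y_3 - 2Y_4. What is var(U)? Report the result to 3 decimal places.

By independence, var(U) = (4)²var(Y_1) + (2)²var(Y_2) + (2)²var(Y_3) + (-2)²var(Y_4)
= (4)²·65 + (2)²·65 + (2)²·65 + (-2)²·65 = 1820

1820.000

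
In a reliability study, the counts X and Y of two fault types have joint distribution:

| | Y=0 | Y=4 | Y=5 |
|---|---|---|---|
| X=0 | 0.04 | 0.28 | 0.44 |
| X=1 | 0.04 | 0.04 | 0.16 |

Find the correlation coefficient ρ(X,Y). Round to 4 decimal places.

-0.1172

E[X] = 0.24,  E[Y] = 4.28
E[XY] = 0.96
Cov(X,Y) = E[XY] − E[X]E[Y] = 0.96 − (0.24)(4.28) = -0.0672
V(X) = 0.1824,  V(Y) = 1.8016
ρ = -0.0672 / √(0.1824·1.8016) ≈ -0.1172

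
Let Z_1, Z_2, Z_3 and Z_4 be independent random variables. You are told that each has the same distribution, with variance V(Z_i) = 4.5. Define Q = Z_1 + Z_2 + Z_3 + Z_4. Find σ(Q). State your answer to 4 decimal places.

By independence, V(Q) = (1)²V(Z_1) + (1)²V(Z_2) + (1)²V(Z_3) + (1)²V(Z_4)
= (1)²·4.5 + (1)²·4.5 + (1)²·4.5 + (1)²·4.5 = 18
σ(Q) = √18 ≈ 4.2426

4.2426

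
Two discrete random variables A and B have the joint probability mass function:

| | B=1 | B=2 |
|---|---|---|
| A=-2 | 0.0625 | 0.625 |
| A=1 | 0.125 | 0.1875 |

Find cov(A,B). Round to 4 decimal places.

E[A] = -1.0625,  E[B] = 1.8125
E[AB] = -2.125
cov(A,B) = E[AB] − E[A]E[B] = -2.125 − (-1.0625)(1.8125) = -0.19921875

-0.1992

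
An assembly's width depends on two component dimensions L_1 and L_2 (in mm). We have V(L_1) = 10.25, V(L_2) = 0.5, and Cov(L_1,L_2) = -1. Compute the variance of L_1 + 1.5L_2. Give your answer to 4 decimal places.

V(L_1 + 1.5L_2) = (1)²·V(L_1) + (1.5)²·V(L_2) + 2·(1)·(1.5)·Cov(L_1,L_2)
= 1·10.25 + 2.25·0.5 + 3·-1 = 8.375

8.3750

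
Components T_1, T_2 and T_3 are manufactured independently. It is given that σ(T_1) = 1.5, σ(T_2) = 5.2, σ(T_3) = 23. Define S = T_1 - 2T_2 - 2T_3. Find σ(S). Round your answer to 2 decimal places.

47.18

Var(T_1) = 2.25, Var(T_2) = 27.04, Var(T_3) = 529
By independence, Var(S) = (1)²Var(T_1) + (-2)²Var(T_2) + (-2)²Var(T_3)
= (1)²·2.25 + (-2)²·27.04 + (-2)²·529 = 2226.41
σ(S) = √2226.41 ≈ 47.18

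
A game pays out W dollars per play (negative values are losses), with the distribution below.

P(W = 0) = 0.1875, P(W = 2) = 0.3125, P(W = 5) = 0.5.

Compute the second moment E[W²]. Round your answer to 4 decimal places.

13.7500

E[W²] = (0)²(0.1875) + (2)²(0.3125) + (5)²(0.5) = 13.75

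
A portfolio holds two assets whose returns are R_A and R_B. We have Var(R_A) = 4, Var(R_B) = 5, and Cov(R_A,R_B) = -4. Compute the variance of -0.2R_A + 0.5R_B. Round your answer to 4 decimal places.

Var(-0.2R_A + 0.5R_B) = (-0.2)²·Var(R_A) + (0.5)²·Var(R_B) + 2·(-0.2)·(0.5)·Cov(R_A,R_B)
= 0.04·4 + 0.25·5 + -0.2·-4 = 2.21

2.2100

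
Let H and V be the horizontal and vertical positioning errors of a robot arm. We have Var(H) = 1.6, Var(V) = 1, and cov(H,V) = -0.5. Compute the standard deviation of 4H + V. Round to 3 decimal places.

4.754

Var(4H + V) = (4)²·Var(H) + (1)²·Var(V) + 2·(4)·(1)·cov(H,V)
= 16·1.6 + 1·1 + 8·-0.5 = 22.6
SD(4H + V) = √22.6 ≈ 4.754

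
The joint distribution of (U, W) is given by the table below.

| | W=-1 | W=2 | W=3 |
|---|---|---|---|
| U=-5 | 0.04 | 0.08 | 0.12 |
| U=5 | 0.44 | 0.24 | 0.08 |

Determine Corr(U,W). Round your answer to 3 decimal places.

-0.403

E[U] = 2.6,  E[W] = 0.76
E[UW] = -1
Cov(U,W) = E[UW] − E[U]E[W] = -1 − (2.6)(0.76) = -2.976
V(U) = 18.24,  V(W) = 2.9824
ρ = -2.976 / √(18.24·2.9824) ≈ -0.403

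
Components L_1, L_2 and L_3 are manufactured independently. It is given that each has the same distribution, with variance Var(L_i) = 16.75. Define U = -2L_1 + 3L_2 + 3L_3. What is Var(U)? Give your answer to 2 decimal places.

368.50

By independence, Var(U) = (-2)²Var(L_1) + (3)²Var(L_2) + (3)²Var(L_3)
= (-2)²·16.75 + (3)²·16.75 + (3)²·16.75 = 368.5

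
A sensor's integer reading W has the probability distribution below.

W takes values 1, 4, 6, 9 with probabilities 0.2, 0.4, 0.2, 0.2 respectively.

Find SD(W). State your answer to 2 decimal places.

E[W] = (1)(0.2) + (4)(0.4) + (6)(0.2) + (9)(0.2) = 4.8
E[W²] = (1)²(0.2) + (4)²(0.4) + (6)²(0.2) + (9)²(0.2) = 30
Var(W) = E[W²] − (E[W])² = 30 − (4.8)² = 6.96
SD(W) = √6.96 ≈ 2.64

2.64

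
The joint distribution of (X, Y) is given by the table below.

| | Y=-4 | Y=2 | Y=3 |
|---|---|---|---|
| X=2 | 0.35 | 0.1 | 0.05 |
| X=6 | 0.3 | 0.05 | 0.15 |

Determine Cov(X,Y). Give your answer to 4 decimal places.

0.8000

E[X] = 4,  E[Y] = -1.7
E[XY] = -6
Cov(X,Y) = E[XY] − E[X]E[Y] = -6 − (4)(-1.7) = 0.8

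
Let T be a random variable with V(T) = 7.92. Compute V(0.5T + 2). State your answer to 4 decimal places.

1.9800

V(0.5T + 2) = (0.5)²·V(T) = 0.25·7.92 = 1.98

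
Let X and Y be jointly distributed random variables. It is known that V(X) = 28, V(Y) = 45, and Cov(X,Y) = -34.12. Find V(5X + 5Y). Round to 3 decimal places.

V(5X + 5Y) = (5)²·V(X) + (5)²·V(Y) + 2·(5)·(5)·Cov(X,Y)
= 25·28 + 25·45 + 50·-34.12 = 119

119.000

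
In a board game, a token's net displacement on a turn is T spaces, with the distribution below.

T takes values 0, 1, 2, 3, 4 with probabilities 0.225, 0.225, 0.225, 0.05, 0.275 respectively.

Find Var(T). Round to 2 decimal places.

E[T] = (0)(0.225) + (1)(0.225) + (2)(0.225) + (3)(0.05) + (4)(0.275) = 1.925
E[T²] = (0)²(0.225) + (1)²(0.225) + (2)²(0.225) + (3)²(0.05) + (4)²(0.275) = 5.975
Var(T) = E[T²] − (E[T])² = 5.975 − (1.925)² = 2.269375

2.27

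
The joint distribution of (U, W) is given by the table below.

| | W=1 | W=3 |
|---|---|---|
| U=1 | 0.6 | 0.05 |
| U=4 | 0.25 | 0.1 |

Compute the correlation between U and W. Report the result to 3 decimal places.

E[U] = 2.05,  E[W] = 1.3
E[UW] = 2.95
Cov(U,W) = E[UW] − E[U]E[W] = 2.95 − (2.05)(1.3) = 0.285
V(U) = 2.0475,  V(W) = 0.51
ρ = 0.285 / √(2.0475·0.51) ≈ 0.279

0.279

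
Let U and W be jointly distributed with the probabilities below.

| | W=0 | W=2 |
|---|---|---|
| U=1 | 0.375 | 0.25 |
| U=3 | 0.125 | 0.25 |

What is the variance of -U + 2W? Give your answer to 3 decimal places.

3.938

E[U] = 1.75,  E[W] = 1,  E[UW] = 2
Var(U) = 4 − (1.75)² = 0.9375;  Var(W) = 2 − (1)² = 1
Cov(U,W) = 2 − (1.75)(1) = 0.25
Var(-U + 2W) = (-1)²·0.9375 + (2)²·1 + 2·(-1)·(2)·0.25 = 3.9375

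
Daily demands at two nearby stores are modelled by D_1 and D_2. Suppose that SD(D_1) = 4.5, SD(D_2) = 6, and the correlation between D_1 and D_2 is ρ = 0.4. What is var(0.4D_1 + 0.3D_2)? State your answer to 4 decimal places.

9.0720

var(D_1) = (4.5)² = 20.25;  var(D_2) = (6)² = 36
cov(D_1,D_2) = ρ·SD(D_1)·SD(D_2) = 0.4·4.5·6 = 10.8
var(0.4D_1 + 0.3D_2) = (0.4)²·var(D_1) + (0.3)²·var(D_2) + 2·(0.4)·(0.3)·cov(D_1,D_2)
= 0.16·20.25 + 0.09·36 + 0.24·10.8 = 9.072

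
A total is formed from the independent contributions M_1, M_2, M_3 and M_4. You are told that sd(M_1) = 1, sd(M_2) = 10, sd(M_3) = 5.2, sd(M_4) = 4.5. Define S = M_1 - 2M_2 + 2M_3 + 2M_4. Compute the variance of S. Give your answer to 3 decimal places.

Var(M_1) = 1, Var(M_2) = 100, Var(M_3) = 27.04, Var(M_4) = 20.25
By independence, Var(S) = (1)²Var(M_1) + (-2)²Var(M_2) + (2)²Var(M_3) + (2)²Var(M_4)
= (1)²·1 + (-2)²·100 + (2)²·27.04 + (2)²·20.25 = 590.16

590.160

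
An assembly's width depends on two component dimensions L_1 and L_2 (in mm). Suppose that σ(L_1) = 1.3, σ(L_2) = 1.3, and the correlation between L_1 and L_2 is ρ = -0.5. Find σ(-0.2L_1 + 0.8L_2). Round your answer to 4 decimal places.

1.1915

Var(L_1) = (1.3)² = 1.69;  Var(L_2) = (1.3)² = 1.69
Cov(L_1,L_2) = ρ·σ(L_1)·σ(L_2) = -0.5·1.3·1.3 = -0.845
Var(-0.2L_1 + 0.8L_2) = (-0.2)²·Var(L_1) + (0.8)²·Var(L_2) + 2·(-0.2)·(0.8)·Cov(L_1,L_2)
= 0.04·1.69 + 0.64·1.69 + -0.32·-0.845 = 1.4196
σ(-0.2L_1 + 0.8L_2) = √1.4196 ≈ 1.1915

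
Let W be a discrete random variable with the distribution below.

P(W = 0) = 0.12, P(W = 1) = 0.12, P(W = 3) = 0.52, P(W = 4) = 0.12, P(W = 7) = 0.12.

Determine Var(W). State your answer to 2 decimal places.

E[W] = (0)(0.12) + (1)(0.12) + (3)(0.52) + (4)(0.12) + (7)(0.12) = 3
E[W²] = (0)²(0.12) + (1)²(0.12) + (3)²(0.52) + (4)²(0.12) + (7)²(0.12) = 12.6
Var(W) = E[W²] − (E[W])² = 12.6 − (3)² = 3.6

3.60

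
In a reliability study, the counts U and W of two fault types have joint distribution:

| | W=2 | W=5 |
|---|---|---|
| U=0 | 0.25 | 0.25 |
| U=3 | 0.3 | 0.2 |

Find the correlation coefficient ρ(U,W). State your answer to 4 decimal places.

-0.1005

E[U] = 1.5,  E[W] = 3.35
E[UW] = 4.8
Cov(U,W) = E[UW] − E[U]E[W] = 4.8 − (1.5)(3.35) = -0.225
Var(U) = 2.25,  Var(W) = 2.2275
ρ = -0.225 / √(2.25·2.2275) ≈ -0.1005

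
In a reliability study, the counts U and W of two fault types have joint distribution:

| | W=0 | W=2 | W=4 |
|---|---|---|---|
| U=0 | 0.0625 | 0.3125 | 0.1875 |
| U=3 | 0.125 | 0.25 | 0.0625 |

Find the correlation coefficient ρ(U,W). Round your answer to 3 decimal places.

-0.275

E[U] = 1.3125,  E[W] = 2.125
E[UW] = 2.25
cov(U,W) = E[UW] − E[U]E[W] = 2.25 − (1.3125)(2.125) = -0.5390625
V(U) = 2.21484375,  V(W) = 1.734375
ρ = -0.5390625 / √(2.21484375·1.734375) ≈ -0.275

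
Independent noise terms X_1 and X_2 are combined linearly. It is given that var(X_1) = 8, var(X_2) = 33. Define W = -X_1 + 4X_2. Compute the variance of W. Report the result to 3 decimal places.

By independence, var(W) = (-1)²var(X_1) + (4)²var(X_2)
= (-1)²·8 + (4)²·33 = 536

536.000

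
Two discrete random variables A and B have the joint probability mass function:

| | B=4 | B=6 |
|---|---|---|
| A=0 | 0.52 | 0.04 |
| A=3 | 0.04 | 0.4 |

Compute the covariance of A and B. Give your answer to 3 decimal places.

1.238

E[A] = 1.32,  E[B] = 4.88
E[AB] = 7.68
cov(A,B) = E[AB] − E[A]E[B] = 7.68 − (1.32)(4.88) = 1.2384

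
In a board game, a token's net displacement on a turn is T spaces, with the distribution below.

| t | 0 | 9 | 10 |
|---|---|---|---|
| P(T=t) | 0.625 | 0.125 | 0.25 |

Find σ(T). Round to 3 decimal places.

E[T] = (0)(0.625) + (9)(0.125) + (10)(0.25) = 3.625
E[T²] = (0)²(0.625) + (9)²(0.125) + (10)²(0.25) = 35.125
var(T) = E[T²] − (E[T])² = 35.125 − (3.625)² = 21.984375
σ(T) = √21.984375 ≈ 4.689

4.689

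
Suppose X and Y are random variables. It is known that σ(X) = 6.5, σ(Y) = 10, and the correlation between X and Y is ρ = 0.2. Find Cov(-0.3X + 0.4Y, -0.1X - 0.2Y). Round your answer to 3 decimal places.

V(X) = (6.5)² = 42.25;  V(Y) = (10)² = 100
Cov(X,Y) = ρ·σ(X)·σ(Y) = 0.2·6.5·10 = 13
Cov(-0.3X + 0.4Y, -0.1X - 0.2Y) = (-0.3)(-0.1)V(X) + (0.4)(-0.2)V(Y) + [(-0.3)(-0.2) + (0.4)(-0.1)]Cov(X,Y)
= 0.03·42.25 + -0.08·100 + 0.02·13 = -6.4725

-6.473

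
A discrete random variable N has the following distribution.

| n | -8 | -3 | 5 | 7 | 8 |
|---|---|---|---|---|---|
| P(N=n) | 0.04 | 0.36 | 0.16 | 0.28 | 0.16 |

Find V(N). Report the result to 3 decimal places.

E[N] = (-8)(0.04) + (-3)(0.36) + (5)(0.16) + (7)(0.28) + (8)(0.16) = 2.64
E[N²] = (-8)²(0.04) + (-3)²(0.36) + (5)²(0.16) + (7)²(0.28) + (8)²(0.16) = 33.76
V(N) = E[N²] − (E[N])² = 33.76 − (2.64)² = 26.7904

26.790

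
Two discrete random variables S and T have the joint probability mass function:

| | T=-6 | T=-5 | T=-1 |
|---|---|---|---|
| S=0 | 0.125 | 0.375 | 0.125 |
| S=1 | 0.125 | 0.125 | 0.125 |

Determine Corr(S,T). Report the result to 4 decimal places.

0.1008

E[S] = 0.375,  E[T] = -4.25
E[ST] = -1.5
Cov(S,T) = E[ST] − E[S]E[T] = -1.5 − (0.375)(-4.25) = 0.09375
V(S) = 0.234375,  V(T) = 3.6875
ρ = 0.09375 / √(0.234375·3.6875) ≈ 0.1008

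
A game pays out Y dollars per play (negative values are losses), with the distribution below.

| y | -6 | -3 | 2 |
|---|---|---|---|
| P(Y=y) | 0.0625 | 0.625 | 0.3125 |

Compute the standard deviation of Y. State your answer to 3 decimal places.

2.546

E[Y] = (-6)(0.0625) + (-3)(0.625) + (2)(0.3125) = -1.625
E[Y²] = (-6)²(0.0625) + (-3)²(0.625) + (2)²(0.3125) = 9.125
Var(Y) = E[Y²] − (E[Y])² = 9.125 − (-1.625)² = 6.484375
sd(Y) = √6.484375 ≈ 2.546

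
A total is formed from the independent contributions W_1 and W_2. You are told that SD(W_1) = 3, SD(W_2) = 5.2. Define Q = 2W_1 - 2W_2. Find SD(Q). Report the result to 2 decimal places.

12.01

Var(W_1) = 9, Var(W_2) = 27.04
By independence, Var(Q) = (2)²Var(W_1) + (-2)²Var(W_2)
= (2)²·9 + (-2)²·27.04 = 144.16
SD(Q) = √144.16 ≈ 12.01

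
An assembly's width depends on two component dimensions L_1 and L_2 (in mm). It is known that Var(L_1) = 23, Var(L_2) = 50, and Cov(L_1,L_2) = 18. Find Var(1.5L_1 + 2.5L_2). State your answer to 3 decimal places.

Var(1.5L_1 + 2.5L_2) = (1.5)²·Var(L_1) + (2.5)²·Var(L_2) + 2·(1.5)·(2.5)·Cov(L_1,L_2)
= 2.25·23 + 6.25·50 + 7.5·18 = 499.25

499.250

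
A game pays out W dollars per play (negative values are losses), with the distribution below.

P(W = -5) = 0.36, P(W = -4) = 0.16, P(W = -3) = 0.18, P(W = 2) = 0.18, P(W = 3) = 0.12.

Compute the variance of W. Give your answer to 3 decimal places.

E[W] = (-5)(0.36) + (-4)(0.16) + (-3)(0.18) + (2)(0.18) + (3)(0.12) = -2.26
E[W²] = (-5)²(0.36) + (-4)²(0.16) + (-3)²(0.18) + (2)²(0.18) + (3)²(0.12) = 14.98
Var(W) = E[W²] − (E[W])² = 14.98 − (-2.26)² = 9.8724

9.872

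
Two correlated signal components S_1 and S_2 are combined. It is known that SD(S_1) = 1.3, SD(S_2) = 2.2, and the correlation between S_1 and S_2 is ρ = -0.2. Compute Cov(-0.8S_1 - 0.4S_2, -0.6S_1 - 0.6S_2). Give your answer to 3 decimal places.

Var(S_1) = (1.3)² = 1.69;  Var(S_2) = (2.2)² = 4.84
Cov(S_1,S_2) = ρ·SD(S_1)·SD(S_2) = -0.2·1.3·2.2 = -0.572
Cov(-0.8S_1 - 0.4S_2, -0.6S_1 - 0.6S_2) = (-0.8)(-0.6)Var(S_1) + (-0.4)(-0.6)Var(S_2) + [(-0.8)(-0.6) + (-0.4)(-0.6)]Cov(S_1,S_2)
= 0.48·1.69 + 0.24·4.84 + 0.72·-0.572 = 1.56096

1.561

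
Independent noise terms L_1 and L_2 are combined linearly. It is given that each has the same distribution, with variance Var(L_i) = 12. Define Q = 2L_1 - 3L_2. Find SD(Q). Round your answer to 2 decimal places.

By independence, Var(Q) = (2)²Var(L_1) + (-3)²Var(L_2)
= (2)²·12 + (-3)²·12 = 156
SD(Q) = √156 ≈ 12.49

12.49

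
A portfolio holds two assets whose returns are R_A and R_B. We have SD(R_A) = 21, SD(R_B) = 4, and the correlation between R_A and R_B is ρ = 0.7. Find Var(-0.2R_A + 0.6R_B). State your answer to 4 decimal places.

Var(R_A) = (21)² = 441;  Var(R_B) = (4)² = 16
Cov(R_A,R_B) = ρ·SD(R_A)·SD(R_B) = 0.7·21·4 = 58.8
Var(-0.2R_A + 0.6R_B) = (-0.2)²·Var(R_A) + (0.6)²·Var(R_B) + 2·(-0.2)·(0.6)·Cov(R_A,R_B)
= 0.04·441 + 0.36·16 + -0.24·58.8 = 9.288

9.2880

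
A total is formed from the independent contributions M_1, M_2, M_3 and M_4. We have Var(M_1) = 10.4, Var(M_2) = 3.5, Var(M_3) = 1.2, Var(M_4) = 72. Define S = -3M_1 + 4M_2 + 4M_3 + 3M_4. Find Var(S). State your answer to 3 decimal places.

816.800

By independence, Var(S) = (-3)²Var(M_1) + (4)²Var(M_2) + (4)²Var(M_3) + (3)²Var(M_4)
= (-3)²·10.4 + (4)²·3.5 + (4)²·1.2 + (3)²·72 = 816.8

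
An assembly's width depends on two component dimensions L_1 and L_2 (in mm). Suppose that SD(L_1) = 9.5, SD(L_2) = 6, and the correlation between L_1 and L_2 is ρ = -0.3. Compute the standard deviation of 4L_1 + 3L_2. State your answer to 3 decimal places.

V(L_1) = (9.5)² = 90.25;  V(L_2) = (6)² = 36
Cov(L_1,L_2) = ρ·SD(L_1)·SD(L_2) = -0.3·9.5·6 = -17.1
V(4L_1 + 3L_2) = (4)²·V(L_1) + (3)²·V(L_2) + 2·(4)·(3)·Cov(L_1,L_2)
= 16·90.25 + 9·36 + 24·-17.1 = 1357.6
SD(4L_1 + 3L_2) = √1357.6 ≈ 36.846

36.846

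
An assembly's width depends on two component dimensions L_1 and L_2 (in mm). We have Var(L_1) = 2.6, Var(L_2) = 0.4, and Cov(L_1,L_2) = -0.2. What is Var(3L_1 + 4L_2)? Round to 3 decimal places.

Var(3L_1 + 4L_2) = (3)²·Var(L_1) + (4)²·Var(L_2) + 2·(3)·(4)·Cov(L_1,L_2)
= 9·2.6 + 16·0.4 + 24·-0.2 = 25

25.000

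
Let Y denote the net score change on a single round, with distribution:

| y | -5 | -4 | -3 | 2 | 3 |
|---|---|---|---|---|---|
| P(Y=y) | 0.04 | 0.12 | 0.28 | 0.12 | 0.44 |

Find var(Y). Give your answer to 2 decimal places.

9.88

E[Y] = (-5)(0.04) + (-4)(0.12) + (-3)(0.28) + (2)(0.12) + (3)(0.44) = 0.04
E[Y²] = (-5)²(0.04) + (-4)²(0.12) + (-3)²(0.28) + (2)²(0.12) + (3)²(0.44) = 9.88
var(Y) = E[Y²] − (E[Y])² = 9.88 − (0.04)² = 9.8784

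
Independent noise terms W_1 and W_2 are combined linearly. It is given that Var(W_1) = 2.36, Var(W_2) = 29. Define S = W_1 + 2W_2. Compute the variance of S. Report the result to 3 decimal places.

118.360

By independence, Var(S) = (1)²Var(W_1) + (2)²Var(W_2)
= (1)²·2.36 + (2)²·29 = 118.36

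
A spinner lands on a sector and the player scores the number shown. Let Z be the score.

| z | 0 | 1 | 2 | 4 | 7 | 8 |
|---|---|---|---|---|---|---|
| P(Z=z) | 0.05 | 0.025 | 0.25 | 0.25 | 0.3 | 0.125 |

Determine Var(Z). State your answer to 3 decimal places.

6.334

E[Z] = (0)(0.05) + (1)(0.025) + (2)(0.25) + (4)(0.25) + (7)(0.3) + (8)(0.125) = 4.625
E[Z²] = (0)²(0.05) + (1)²(0.025) + (2)²(0.25) + (4)²(0.25) + (7)²(0.3) + (8)²(0.125) = 27.725
Var(Z) = E[Z²] − (E[Z])² = 27.725 − (4.625)² = 6.334375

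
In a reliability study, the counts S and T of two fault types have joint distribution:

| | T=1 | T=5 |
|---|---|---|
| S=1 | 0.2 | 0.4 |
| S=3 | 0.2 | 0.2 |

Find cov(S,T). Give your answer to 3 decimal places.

-0.320

E[S] = 1.8,  E[T] = 3.4
E[ST] = 5.8
cov(S,T) = E[ST] − E[S]E[T] = 5.8 − (1.8)(3.4) = -0.32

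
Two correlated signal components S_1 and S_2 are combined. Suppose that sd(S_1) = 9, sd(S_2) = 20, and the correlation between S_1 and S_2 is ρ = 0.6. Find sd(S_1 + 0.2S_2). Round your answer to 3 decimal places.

var(S_1) = (9)² = 81;  var(S_2) = (20)² = 400
Cov(S_1,S_2) = ρ·sd(S_1)·sd(S_2) = 0.6·9·20 = 108
var(S_1 + 0.2S_2) = (1)²·var(S_1) + (0.2)²·var(S_2) + 2·(1)·(0.2)·Cov(S_1,S_2)
= 1·81 + 0.04·400 + 0.4·108 = 140.2
sd(S_1 + 0.2S_2) = √140.2 ≈ 11.841

11.841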